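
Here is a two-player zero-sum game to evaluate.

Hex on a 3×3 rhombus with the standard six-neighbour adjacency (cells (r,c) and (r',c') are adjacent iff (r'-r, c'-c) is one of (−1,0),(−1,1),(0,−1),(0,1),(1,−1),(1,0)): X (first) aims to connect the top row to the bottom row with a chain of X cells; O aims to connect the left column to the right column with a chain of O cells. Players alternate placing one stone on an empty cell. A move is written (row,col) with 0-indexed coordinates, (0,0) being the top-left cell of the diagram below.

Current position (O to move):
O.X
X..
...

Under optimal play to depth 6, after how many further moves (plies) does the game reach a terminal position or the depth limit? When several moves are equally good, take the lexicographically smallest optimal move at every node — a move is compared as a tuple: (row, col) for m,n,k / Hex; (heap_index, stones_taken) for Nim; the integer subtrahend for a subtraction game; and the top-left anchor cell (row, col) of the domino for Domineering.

[O.X/X../...] O move#1: (0,1):-1/OOX/X../...*, (1,1):-1/O.X/XO./..., (1,2):-1/O.X/X.O/..., (2,0):-1/O.X/X../O.., (2,1):-1/O.X/X../.O., (2,2):-1/O.X/X../..O
[OOX/X../...] X move#2: (1,1):+1/OOX/XX./...*, (1,2):+1/OOX/X.X/..., (2,0):+1/OOX/X../X.., (2,1):+1/OOX/X../.X., (2,2):+1/OOX/X../..X
[OOX/XX./...] O move#3: (1,2):-1/OOX/XXO/...*, (2,0):-1/OOX/XX./O.., (2,1):-1/OOX/XX./.O., (2,2):-1/OOX/XX./..O
[OOX/XXO/...] X move#4: (2,0):+1/OOX/XXO/X..*, (2,1):+1/OOX/XXO/.X., (2,2):+1/OOX/XXO/..X
[OOX/XXO/X..] end (terminal -1, O#5); searched O.X/X../... to 6

PV length from [O.X/X../...]: 4 plies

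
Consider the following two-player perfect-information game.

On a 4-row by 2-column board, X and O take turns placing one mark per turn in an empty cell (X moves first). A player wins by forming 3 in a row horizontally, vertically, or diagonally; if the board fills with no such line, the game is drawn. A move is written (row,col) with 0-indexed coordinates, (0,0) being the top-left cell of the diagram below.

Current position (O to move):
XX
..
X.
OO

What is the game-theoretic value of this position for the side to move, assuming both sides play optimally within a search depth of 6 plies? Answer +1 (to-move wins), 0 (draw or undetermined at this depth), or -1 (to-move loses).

p1 O@[XX/../X./OO]: (1,0)[XX/O./X./OO]+0* (1,1)[XX/.O/X./OO]-1 (2,1)[XX/../XO/OO]-1
p2 X@[XX/O./X./OO]: (1,1)[XX/OX/X./OO]+0* (2,1)[XX/O./XX/OO]+0
p3 O@[XX/OX/X./OO]: (2,1)[XX/OX/XO/OO]+0*
p4 X@[XX/OX/XO/OO] terminal +0; root [XX/../X./OO] d6

value(XX/../X./OO, O) = 0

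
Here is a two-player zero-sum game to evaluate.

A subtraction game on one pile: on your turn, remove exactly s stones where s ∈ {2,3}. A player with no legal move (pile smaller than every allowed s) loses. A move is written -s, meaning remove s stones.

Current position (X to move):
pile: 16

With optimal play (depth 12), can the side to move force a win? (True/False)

[16] X move#1: -2:-1/14*, -3:-1/13
[14] O move#2: -2:-1/12, -3:+1/11*
[11] X move#3: -2:-1/9*, -3:-1/8
[9] O move#4: -2:-1/7, -3:+1/6*
[6] X move#5: -2:-1/4*, -3:-1/3
[4] O move#6: -2:-1/2, -3:+1/1*
[1] end (terminal -1, X#7); searched 16 to 12

X winning at [16]: False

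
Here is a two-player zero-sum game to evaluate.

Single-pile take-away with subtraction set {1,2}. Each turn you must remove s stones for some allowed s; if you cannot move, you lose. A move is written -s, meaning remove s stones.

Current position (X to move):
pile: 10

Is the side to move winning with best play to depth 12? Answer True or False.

[10] X move#1: -1:+1/9*, -2:-1/8
[9] O move#2: -1:-1/8*, -2:-1/7
[8] X move#3: -1:-1/7, -2:+1/6*
[6] O move#4: -1:-1/5*, -2:-1/4
[5] X move#5: -1:-1/4, -2:+1/3*
[3] O move#6: -1:-1/2*, -2:-1/1
[2] X move#7: -1:-1/1, -2:+1/0*
[0] end (terminal -1, O#8); searched 10 to 12

X winning at [10]: True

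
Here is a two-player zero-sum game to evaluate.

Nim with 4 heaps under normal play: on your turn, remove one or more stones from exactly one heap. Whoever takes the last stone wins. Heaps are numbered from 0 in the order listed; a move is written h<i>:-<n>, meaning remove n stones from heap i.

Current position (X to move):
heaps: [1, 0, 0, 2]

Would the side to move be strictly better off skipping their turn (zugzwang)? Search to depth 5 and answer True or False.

zugzwang((1,0,0,2), X) = False

p1 X@[(1,0,0,2)]: h0:-1[(0,0,0,2)]-1 h3:-1[(1,0,0,1)]+1* h3:-2[(1,0,0,0)]-1
p2 O@[(1,0,0,1)]: h0:-1[(0,0,0,1)]-1* h3:-1[(1,0,0,0)]-1
p3 X@[(0,0,0,1)]: h3:-1[(0,0,0,0)]+1*
p4 O@[(0,0,0,0)] terminal -1; root [(1,0,0,2)] d5
pass branch (O moves first from the same position):
  | p1 O@[(1,0,0,2)]: h0:-1[(0,0,0,2)]-1 h3:-1[(1,0,0,1)]+1* h3:-2[(1,0,0,0)]-1
  | p2 X@[(1,0,0,1)]: h0:-1[(0,0,0,1)]-1* h3:-1[(1,0,0,0)]-1
  | p3 O@[(0,0,0,1)]: h3:-1[(0,0,0,0)]+1*
  | p4 X@[(0,0,0,0)] terminal -1; root [(1,0,0,2)] d5
X moving scores +1; X passing scores -1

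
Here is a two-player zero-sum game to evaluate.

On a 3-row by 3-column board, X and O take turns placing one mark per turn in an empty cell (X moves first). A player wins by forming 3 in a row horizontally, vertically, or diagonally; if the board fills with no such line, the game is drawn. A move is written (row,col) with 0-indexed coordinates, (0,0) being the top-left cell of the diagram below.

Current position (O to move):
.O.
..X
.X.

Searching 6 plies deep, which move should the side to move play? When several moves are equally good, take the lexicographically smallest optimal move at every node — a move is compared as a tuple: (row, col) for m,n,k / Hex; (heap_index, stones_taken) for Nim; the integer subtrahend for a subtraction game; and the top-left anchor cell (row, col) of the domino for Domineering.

ply 1, O at .O./..X/.X. | (0,0)=-1→OO./..X/.X.; (0,2)=-1→.OO/..X/.X.; (1,0)=-1→.O./O.X/.X.; (1,1)=-1→.O./.OX/.X.; (2,0)=+0→.O./..X/OX.*; (2,2)=+0→.O./..X/.XO
ply 2, X at .O./..X/OX. | (0,0)=+0→XO./..X/OX.*; (0,2)=+0→.OX/..X/OX.; (1,0)=+0→.O./X.X/OX.; (1,1)=+0→.O./.XX/OX.; (2,2)=-1→.O./..X/OXX
ply 3, O at XO./..X/OX. | (0,2)=-1→XOO/..X/OX.; (1,0)=-1→XO./O.X/OX.; (1,1)=+0→XO./.OX/OX.*; (2,2)=+0→XO./..X/OXO
ply 4, X at XO./.OX/OX. | (0,2)=+0→XOX/.OX/OX.*; (1,0)=-1→XO./XOX/OX.; (2,2)=-1→XO./.OX/OXX
ply 5, O at XOX/.OX/OX. | (1,0)=-1→XOX/OOX/OX.; (2,2)=+0→XOX/.OX/OXO*
ply 6, X at XOX/.OX/OXO | (1,0)=+0→XOX/XOX/OXO*
ply 7: XOX/XOX/OXO is terminal +0 (O); from .O./..X/.X. depth 6

O's best at [.O./..X/.X.]: (2,0)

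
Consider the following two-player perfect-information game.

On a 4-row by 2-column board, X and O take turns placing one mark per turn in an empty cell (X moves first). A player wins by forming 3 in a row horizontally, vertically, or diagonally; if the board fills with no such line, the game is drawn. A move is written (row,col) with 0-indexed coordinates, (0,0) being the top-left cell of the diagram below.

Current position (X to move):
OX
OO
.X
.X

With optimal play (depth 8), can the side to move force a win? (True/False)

[OX/OO/.X/.X] X move#1: (2,0):+0/OX/OO/XX/.X*, (3,0):-1/OX/OO/.X/XX
[OX/OO/XX/.X] O move#2: (3,0):+0/OX/OO/XX/OX*
[OX/OO/XX/OX] end (terminal +0, X#3); searched OX/OO/.X/.X to 8

X winning at [OX/OO/.X/.X]: False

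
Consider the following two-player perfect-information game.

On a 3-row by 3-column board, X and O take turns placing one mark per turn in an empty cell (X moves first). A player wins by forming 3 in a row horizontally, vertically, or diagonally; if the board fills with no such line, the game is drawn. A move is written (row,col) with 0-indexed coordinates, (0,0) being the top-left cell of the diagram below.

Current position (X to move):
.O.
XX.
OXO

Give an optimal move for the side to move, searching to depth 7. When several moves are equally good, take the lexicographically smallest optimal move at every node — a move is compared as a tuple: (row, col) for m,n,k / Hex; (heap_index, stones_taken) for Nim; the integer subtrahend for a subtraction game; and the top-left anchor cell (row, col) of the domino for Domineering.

[.O./XX./OXO] X move#1: (0,0):+0/XO./XX./OXO, (0,2):+0/.OX/XX./OXO, (1,2):+1/.O./XXX/OXO*
[.O./XXX/OXO] end (terminal -1, O#2); searched .O./XX./OXO to 7

X's best at [.O./XX./OXO]: (1,2)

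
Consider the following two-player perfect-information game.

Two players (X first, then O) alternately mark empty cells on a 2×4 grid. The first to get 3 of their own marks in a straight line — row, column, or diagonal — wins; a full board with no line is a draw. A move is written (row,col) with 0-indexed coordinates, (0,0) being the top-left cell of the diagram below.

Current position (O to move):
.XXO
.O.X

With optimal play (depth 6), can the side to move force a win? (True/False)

p1 O@[.XXO/.O.X]: (0,0)[OXXO/.O.X]+0* (1,0)[.XXO/OO.X]-1 (1,2)[.XXO/.OOX]-1
p2 X@[OXXO/.O.X]: (1,0)[OXXO/XO.X]+0* (1,2)[OXXO/.OXX]+0
p3 O@[OXXO/XO.X]: (1,2)[OXXO/XOOX]+0*
p4 X@[OXXO/XOOX] terminal +0; root [.XXO/.O.X] d6

O winning at [.XXO/.O.X]: False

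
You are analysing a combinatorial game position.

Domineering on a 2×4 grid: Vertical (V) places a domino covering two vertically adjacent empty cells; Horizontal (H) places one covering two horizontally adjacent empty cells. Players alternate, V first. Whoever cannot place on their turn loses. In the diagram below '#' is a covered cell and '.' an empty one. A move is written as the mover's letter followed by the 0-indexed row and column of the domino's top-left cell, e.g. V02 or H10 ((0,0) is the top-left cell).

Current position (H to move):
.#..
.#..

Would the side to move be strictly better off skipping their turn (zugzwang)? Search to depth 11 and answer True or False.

zugzwang(.#../.#.., H) = False

ply 1, H at .#../.#.. | H02=+1→.###/.#..*; H12=+1→.#../.###
ply 2, V at .###/.#.. | V00=-1→####/##..*
ply 3, H at ####/##.. | H12=+1→####/####*
ply 4: ####/#### is terminal -1 (V); from .#../.#.. depth 11
suppose H passes — search the same position with V to move:
pass> ply 1, V at .#../.#.. | V00=-1→##../##..; V02=+1→.##./.##.*; V03=+1→.#.#/.#.#
pass> ply 2: .##./.##. is terminal -1 (H); from .#../.#.. depth 11
for H: play +1, pass -1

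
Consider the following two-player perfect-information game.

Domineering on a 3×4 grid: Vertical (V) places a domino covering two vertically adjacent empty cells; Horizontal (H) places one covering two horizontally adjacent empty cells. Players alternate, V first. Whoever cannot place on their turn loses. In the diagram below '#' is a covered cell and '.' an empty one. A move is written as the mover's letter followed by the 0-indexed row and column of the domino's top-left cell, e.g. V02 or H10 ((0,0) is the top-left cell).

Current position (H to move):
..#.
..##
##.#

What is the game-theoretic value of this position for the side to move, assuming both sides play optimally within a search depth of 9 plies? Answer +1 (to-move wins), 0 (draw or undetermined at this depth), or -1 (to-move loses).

value(..#./..##/##.#, H) = +1

ply 1, H at ..#./..##/##.# | H00=+1→###./..##/##.#*; H10=+1→..#./####/##.#
ply 2: ###./..##/##.# is terminal -1 (V); from ..#./..##/##.# depth 9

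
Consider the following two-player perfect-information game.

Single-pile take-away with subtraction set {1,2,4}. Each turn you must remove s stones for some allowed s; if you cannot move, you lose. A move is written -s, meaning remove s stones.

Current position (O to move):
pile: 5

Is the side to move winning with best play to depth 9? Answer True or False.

O winning at [5]: True

ply 1, O at 5 | -1=-1→4; -2=+1→3*; -4=-1→1
ply 2, X at 3 | -1=-1→2*; -2=-1→1
ply 3, O at 2 | -1=-1→1; -2=+1→0*
ply 4: 0 is terminal -1 (X); from 5 depth 9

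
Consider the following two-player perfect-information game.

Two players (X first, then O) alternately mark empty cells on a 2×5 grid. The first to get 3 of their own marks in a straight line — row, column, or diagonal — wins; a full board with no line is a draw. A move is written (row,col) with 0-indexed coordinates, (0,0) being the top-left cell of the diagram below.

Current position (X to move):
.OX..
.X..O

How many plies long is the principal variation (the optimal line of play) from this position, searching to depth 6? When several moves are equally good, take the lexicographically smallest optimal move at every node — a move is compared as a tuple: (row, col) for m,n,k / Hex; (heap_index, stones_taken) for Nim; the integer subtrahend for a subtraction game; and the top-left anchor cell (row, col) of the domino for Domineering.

PV length from [.OX../.X..O]: 3 plies

[.OX../.X..O] X move#1: (0,0):+0/XOX../.X..O, (0,3):+1/.OXX./.X..O*, (0,4):+1/.OX.X/.X..O, (1,0):+0/.OX../XX..O, (1,2):+1/.OX../.XX.O, (1,3):+0/.OX../.X.XO
[.OXX./.X..O] O move#2: (0,0):-1/OOXX./.X..O*, (0,4):-1/.OXXO/.X..O, (1,0):-1/.OXX./OX..O, (1,2):-1/.OXX./.XO.O, (1,3):-1/.OXX./.X.OO
[OOXX./.X..O] X move#3: (0,4):+1/OOXXX/.X..O*, (1,0):+1/OOXX./XX..O, (1,2):+1/OOXX./.XX.O, (1,3):+1/OOXX./.X.XO
[OOXXX/.X..O] end (terminal -1, O#4); searched .OX../.X..O to 6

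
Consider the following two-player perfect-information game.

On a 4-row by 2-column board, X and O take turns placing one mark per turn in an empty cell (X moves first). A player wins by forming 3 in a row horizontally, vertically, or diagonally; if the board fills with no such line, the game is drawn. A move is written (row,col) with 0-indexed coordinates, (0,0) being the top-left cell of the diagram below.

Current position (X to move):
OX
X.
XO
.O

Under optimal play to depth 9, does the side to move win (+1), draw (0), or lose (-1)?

value(OX/X./XO/.O, X) = +1

ply 1, X at OX/X./XO/.O | (1,1)=+0→OX/XX/XO/.O; (3,0)=+1→OX/X./XO/XO*
ply 2: OX/X./XO/XO is terminal -1 (O); from OX/X./XO/.O depth 9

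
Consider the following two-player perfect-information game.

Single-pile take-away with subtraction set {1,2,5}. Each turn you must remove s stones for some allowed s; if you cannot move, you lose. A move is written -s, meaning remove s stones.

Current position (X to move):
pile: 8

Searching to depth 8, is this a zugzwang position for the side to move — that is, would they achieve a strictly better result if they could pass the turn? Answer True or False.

ply 1, X at 8 | -1=-1→7; -2=+1→6*; -5=+1→3
ply 2, O at 6 | -1=-1→5*; -2=-1→4; -5=-1→1
ply 3, X at 5 | -1=-1→4; -2=+1→3*; -5=+1→0
ply 4, O at 3 | -1=-1→2*; -2=-1→1
ply 5, X at 2 | -1=-1→1; -2=+1→0*
ply 6: 0 is terminal -1 (O); from 8 depth 8
pass branch (O moves first from the same position):
  | ply 1, O at 8 | -1=-1→7; -2=+1→6*; -5=+1→3
  | ply 2, X at 6 | -1=-1→5*; -2=-1→4; -5=-1→1
  | ply 3, O at 5 | -1=-1→4; -2=+1→3*; -5=+1→0
  | ply 4, X at 3 | -1=-1→2*; -2=-1→1
  | ply 5, O at 2 | -1=-1→1; -2=+1→0*
  | ply 6: 0 is terminal -1 (X); from 8 depth 8
X moving scores +1; X passing scores -1

zugzwang(8, X) = False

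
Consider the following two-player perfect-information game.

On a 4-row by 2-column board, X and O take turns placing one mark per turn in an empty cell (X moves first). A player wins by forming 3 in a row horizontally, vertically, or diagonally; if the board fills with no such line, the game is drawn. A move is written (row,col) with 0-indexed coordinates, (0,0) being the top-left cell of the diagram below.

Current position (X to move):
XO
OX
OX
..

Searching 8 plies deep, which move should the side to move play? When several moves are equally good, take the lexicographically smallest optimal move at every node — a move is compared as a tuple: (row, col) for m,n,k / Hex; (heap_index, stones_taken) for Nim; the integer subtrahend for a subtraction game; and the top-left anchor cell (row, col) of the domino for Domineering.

X's best at [XO/OX/OX/..]: (3,1)

p1 X@[XO/OX/OX/..]: (3,0)[XO/OX/OX/X.]+0 (3,1)[XO/OX/OX/.X]+1*
p2 O@[XO/OX/OX/.X] terminal -1; root [XO/OX/OX/..] d8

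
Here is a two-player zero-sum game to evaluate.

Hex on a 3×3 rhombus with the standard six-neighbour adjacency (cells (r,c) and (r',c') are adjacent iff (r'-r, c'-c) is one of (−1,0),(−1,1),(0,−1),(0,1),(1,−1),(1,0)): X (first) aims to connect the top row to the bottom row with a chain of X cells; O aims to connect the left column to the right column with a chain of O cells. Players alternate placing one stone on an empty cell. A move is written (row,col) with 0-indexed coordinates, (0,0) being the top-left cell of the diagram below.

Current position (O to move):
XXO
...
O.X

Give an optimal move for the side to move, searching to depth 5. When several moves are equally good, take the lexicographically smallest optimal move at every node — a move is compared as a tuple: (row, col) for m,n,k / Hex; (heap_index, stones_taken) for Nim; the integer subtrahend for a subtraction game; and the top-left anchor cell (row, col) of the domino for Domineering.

p1 O@[XXO/.../O.X]: (1,0)[XXO/O../O.X]-1 (1,1)[XXO/.O./O.X]+1* (1,2)[XXO/..O/O.X]+1 (2,1)[XXO/.../OOX]+1
p2 X@[XXO/.O./O.X] terminal -1; root [XXO/.../O.X] d5

O's best at [XXO/.../O.X]: (1,1)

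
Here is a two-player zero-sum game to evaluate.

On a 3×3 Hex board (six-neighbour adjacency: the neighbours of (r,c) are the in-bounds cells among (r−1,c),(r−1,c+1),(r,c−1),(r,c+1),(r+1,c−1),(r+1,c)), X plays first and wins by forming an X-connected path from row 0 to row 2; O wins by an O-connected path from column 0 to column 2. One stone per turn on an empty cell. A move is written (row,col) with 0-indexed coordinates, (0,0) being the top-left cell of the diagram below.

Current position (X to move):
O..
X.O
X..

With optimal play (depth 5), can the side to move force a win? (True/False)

X winning at [O../X.O/X..]: True

[O../X.O/X..] X move#1: (0,1):+1/OX./X.O/X..*, (0,2):+1/O.X/X.O/X.., (1,1):+1/O../XXO/X.., (2,1):-1/O../X.O/XX., (2,2):-1/O../X.O/X.X
[OX./X.O/X..] end (terminal -1, O#2); searched O../X.O/X.. to 5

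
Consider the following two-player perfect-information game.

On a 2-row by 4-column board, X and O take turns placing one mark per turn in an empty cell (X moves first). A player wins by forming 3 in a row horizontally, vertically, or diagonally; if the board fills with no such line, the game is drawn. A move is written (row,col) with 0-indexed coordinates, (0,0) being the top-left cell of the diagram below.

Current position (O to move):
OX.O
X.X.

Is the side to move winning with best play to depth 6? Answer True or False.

O winning at [OX.O/X.X.]: False

ply 1, O at OX.O/X.X. | (0,2)=-1→OXOO/X.X.; (1,1)=+0→OX.O/XOX.*; (1,3)=-1→OX.O/X.XO
ply 2, X at OX.O/XOX. | (0,2)=+0→OXXO/XOX.*; (1,3)=+0→OX.O/XOXX
ply 3, O at OXXO/XOX. | (1,3)=+0→OXXO/XOXO*
ply 4: OXXO/XOXO is terminal +0 (X); from OX.O/X.X. depth 6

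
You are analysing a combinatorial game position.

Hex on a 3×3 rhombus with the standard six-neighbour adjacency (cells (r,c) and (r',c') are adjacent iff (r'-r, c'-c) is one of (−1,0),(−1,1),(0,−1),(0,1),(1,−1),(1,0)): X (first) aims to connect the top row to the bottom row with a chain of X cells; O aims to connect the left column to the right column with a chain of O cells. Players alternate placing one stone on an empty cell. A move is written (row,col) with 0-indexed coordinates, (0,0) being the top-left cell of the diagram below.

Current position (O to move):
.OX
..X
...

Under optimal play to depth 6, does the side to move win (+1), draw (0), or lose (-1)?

[.OX/..X/...] O move#1: (0,0):-1/OOX/..X/...*, (1,0):-1/.OX/O.X/..., (1,1):-1/.OX/.OX/..., (2,0):-1/.OX/..X/O.., (2,1):-1/.OX/..X/.O., (2,2):-1/.OX/..X/..O
[OOX/..X/...] X move#2: (1,0):+1/OOX/X.X/...*, (1,1):+1/OOX/.XX/..., (2,0):+1/OOX/..X/X.., (2,1):+1/OOX/..X/.X., (2,2):+1/OOX/..X/..X
[OOX/X.X/...] O move#3: (1,1):-1/OOX/XOX/...*, (2,0):-1/OOX/X.X/O.., (2,1):-1/OOX/X.X/.O., (2,2):-1/OOX/X.X/..O
[OOX/XOX/...] X move#4: (2,0):+1/OOX/XOX/X..*, (2,1):+1/OOX/XOX/.X., (2,2):+1/OOX/XOX/..X
[OOX/XOX/X..] O move#5: (2,1):-1/OOX/XOX/XO.*, (2,2):-1/OOX/XOX/X.O
[OOX/XOX/XO.] X move#6: (2,2):+1/OOX/XOX/XOX*
[OOX/XOX/XOX] end (terminal -1, O#7); searched .OX/..X/... to 6

value(.OX/..X/..., O) = -1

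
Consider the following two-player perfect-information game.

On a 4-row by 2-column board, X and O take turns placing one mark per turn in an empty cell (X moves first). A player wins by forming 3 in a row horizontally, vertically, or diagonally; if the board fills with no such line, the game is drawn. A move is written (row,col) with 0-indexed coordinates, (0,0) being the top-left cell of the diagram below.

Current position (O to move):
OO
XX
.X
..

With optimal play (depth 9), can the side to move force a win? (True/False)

[OO/XX/.X/..] O move#1: (2,0):-1/OO/XX/OX/.., (3,0):-1/OO/XX/.X/O., (3,1):+0/OO/XX/.X/.O*
[OO/XX/.X/.O] X move#2: (2,0):+0/OO/XX/XX/.O*, (3,0):+0/OO/XX/.X/XO
[OO/XX/XX/.O] O move#3: (3,0):+0/OO/XX/XX/OO*
[OO/XX/XX/OO] end (terminal +0, X#4); searched OO/XX/.X/.. to 9

O winning at [OO/XX/.X/..]: False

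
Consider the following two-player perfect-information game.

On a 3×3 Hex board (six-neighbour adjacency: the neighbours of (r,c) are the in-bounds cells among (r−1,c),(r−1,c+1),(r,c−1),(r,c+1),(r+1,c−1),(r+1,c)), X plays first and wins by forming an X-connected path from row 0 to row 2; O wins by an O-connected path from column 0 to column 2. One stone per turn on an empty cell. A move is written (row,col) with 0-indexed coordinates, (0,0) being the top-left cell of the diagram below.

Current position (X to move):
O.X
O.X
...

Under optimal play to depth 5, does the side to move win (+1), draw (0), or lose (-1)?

value(O.X/O.X/..., X) = +1

[O.X/O.X/...] X move#1: (0,1):+1/OXX/O.X/...*, (1,1):+1/O.X/OXX/..., (2,0):+1/O.X/O.X/X.., (2,1):+1/O.X/O.X/.X., (2,2):+1/O.X/O.X/..X
[OXX/O.X/...] O move#2: (1,1):-1/OXX/OOX/...*, (2,0):-1/OXX/O.X/O.., (2,1):-1/OXX/O.X/.O., (2,2):-1/OXX/O.X/..O
[OXX/OOX/...] X move#3: (2,0):+1/OXX/OOX/X..*, (2,1):+1/OXX/OOX/.X., (2,2):+1/OXX/OOX/..X
[OXX/OOX/X..] O move#4: (2,1):-1/OXX/OOX/XO.*, (2,2):-1/OXX/OOX/X.O
[OXX/OOX/XO.] X move#5: (2,2):+1/OXX/OOX/XOX*
[OXX/OOX/XOX] end (terminal -1, O#6); searched O.X/O.X/... to 5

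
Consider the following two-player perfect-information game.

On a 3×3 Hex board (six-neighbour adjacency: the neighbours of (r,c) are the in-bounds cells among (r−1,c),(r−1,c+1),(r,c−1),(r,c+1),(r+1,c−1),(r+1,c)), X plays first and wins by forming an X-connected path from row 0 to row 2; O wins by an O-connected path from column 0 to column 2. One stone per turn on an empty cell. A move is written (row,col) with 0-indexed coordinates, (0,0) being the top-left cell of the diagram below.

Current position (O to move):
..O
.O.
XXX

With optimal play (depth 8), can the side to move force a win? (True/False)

[..O/.O./XXX] O move#1: (0,0):+1/O.O/.O./XXX*, (0,1):+1/.OO/.O./XXX, (1,0):+1/..O/OO./XXX, (1,2):-1/..O/.OO/XXX
[O.O/.O./XXX] X move#2: (0,1):-1/OXO/.O./XXX*, (1,0):-1/O.O/XO./XXX, (1,2):-1/O.O/.OX/XXX
[OXO/.O./XXX] O move#3: (1,0):+1/OXO/OO./XXX*, (1,2):-1/OXO/.OO/XXX
[OXO/OO./XXX] end (terminal -1, X#4); searched ..O/.O./XXX to 8

O winning at [..O/.O./XXX]: True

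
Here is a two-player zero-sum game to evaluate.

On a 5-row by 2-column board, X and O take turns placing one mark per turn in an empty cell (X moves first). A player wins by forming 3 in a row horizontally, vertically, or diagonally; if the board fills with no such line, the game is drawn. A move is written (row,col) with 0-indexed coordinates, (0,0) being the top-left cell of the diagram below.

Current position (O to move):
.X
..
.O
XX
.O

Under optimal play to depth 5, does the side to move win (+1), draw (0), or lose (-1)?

p1 O@[.X/../.O/XX/.O]: (0,0)[OX/../.O/XX/.O]-1 (1,0)[.X/O./.O/XX/.O]+0* (1,1)[.X/.O/.O/XX/.O]-1 (2,0)[.X/../OO/XX/.O]+0 (4,0)[.X/../.O/XX/OO]+0
p2 X@[.X/O./.O/XX/.O]: (0,0)[XX/O./.O/XX/.O]+0* (1,1)[.X/OX/.O/XX/.O]+0 (2,0)[.X/O./XO/XX/.O]+0 (4,0)[.X/O./.O/XX/XO]+0
p3 O@[XX/O./.O/XX/.O]: (1,1)[XX/OO/.O/XX/.O]+0* (2,0)[XX/O./OO/XX/.O]+0 (4,0)[XX/O./.O/XX/OO]+0
p4 X@[XX/OO/.O/XX/.O]: (2,0)[XX/OO/XO/XX/.O]+0* (4,0)[XX/OO/.O/XX/XO]+0
p5 O@[XX/OO/XO/XX/.O]: (4,0)[XX/OO/XO/XX/OO]+0*
p6 X@[XX/OO/XO/XX/OO] terminal +0; root [.X/../.O/XX/.O] d5

value(.X/../.O/XX/.O, O) = 0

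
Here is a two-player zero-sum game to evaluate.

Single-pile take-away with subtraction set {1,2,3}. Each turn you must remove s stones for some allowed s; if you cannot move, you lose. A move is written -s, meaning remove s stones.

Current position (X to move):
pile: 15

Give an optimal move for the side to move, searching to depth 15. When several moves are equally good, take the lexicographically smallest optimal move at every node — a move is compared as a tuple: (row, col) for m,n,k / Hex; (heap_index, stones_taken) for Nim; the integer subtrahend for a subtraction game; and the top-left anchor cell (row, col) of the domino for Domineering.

p1 X@[15]: -1[14]-1 -2[13]-1 -3[12]+1*
p2 O@[12]: -1[11]-1* -2[10]-1 -3[9]-1
p3 X@[11]: -1[10]-1 -2[9]-1 -3[8]+1*
p4 O@[8]: -1[7]-1* -2[6]-1 -3[5]-1
p5 X@[7]: -1[6]-1 -2[5]-1 -3[4]+1*
p6 O@[4]: -1[3]-1* -2[2]-1 -3[1]-1
p7 X@[3]: -1[2]-1 -2[1]-1 -3[0]+1*
p8 O@[0] terminal -1; root [15] d15

X's best at [15]: -3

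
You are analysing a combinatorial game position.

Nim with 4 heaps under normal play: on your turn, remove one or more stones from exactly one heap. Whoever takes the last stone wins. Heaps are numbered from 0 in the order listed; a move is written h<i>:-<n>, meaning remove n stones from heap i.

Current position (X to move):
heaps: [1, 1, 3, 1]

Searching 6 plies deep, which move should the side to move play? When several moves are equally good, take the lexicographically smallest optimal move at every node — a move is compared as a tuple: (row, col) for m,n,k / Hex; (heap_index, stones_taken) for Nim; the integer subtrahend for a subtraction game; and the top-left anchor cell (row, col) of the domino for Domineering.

p1 X@[(1,1,3,1)]: h0:-1[(0,1,3,1)]-1 h1:-1[(1,0,3,1)]-1 h2:-1[(1,1,2,1)]-1 h2:-2[(1,1,1,1)]+1* h2:-3[(1,1,0,1)]-1 h3:-1[(1,1,3,0)]-1
p2 O@[(1,1,1,1)]: h0:-1[(0,1,1,1)]-1* h1:-1[(1,0,1,1)]-1 h2:-1[(1,1,0,1)]-1 h3:-1[(1,1,1,0)]-1
p3 X@[(0,1,1,1)]: h1:-1[(0,0,1,1)]+1* h2:-1[(0,1,0,1)]+1 h3:-1[(0,1,1,0)]+1
p4 O@[(0,0,1,1)]: h2:-1[(0,0,0,1)]-1* h3:-1[(0,0,1,0)]-1
p5 X@[(0,0,0,1)]: h3:-1[(0,0,0,0)]+1*
p6 O@[(0,0,0,0)] terminal -1; root [(1,1,3,1)] d6

X's best at [(1,1,3,1)]: h2:-2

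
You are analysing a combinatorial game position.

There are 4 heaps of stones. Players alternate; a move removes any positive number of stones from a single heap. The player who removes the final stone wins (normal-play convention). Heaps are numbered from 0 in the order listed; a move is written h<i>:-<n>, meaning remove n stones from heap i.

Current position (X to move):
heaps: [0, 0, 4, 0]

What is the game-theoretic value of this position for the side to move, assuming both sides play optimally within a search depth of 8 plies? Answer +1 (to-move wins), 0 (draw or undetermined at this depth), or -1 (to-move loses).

p1 X@[(0,0,4,0)]: h2:-1[(0,0,3,0)]-1 h2:-2[(0,0,2,0)]-1 h2:-3[(0,0,1,0)]-1 h2:-4[(0,0,0,0)]+1*
p2 O@[(0,0,0,0)] terminal -1; root [(0,0,4,0)] d8

value((0,0,4,0), X) = +1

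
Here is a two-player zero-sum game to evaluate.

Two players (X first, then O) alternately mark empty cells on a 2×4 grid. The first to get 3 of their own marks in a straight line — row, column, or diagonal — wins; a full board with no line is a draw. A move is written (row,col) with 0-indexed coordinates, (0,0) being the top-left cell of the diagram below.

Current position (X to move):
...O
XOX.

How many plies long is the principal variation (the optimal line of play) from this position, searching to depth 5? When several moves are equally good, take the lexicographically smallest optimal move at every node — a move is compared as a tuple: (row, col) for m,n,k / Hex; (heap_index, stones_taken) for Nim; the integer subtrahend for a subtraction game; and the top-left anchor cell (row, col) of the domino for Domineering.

[...O/XOX.] X move#1: (0,0):+0/X..O/XOX.*, (0,1):+0/.X.O/XOX., (0,2):+0/..XO/XOX., (1,3):+0/...O/XOXX
[X..O/XOX.] O move#2: (0,1):+0/XO.O/XOX.*, (0,2):+0/X.OO/XOX., (1,3):+0/X..O/XOXO
[XO.O/XOX.] X move#3: (0,2):+0/XOXO/XOX.*, (1,3):-1/XO.O/XOXX
[XOXO/XOX.] O move#4: (1,3):+0/XOXO/XOXO*
[XOXO/XOXO] end (terminal +0, X#5); searched ...O/XOX. to 5

PV length from [...O/XOX.]: 4 plies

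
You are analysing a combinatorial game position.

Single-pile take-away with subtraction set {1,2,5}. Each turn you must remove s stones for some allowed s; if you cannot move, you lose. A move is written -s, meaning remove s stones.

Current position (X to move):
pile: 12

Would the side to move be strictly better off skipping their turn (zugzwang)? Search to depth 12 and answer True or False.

zugzwang(12, X) = True

ply 1, X at 12 | -1=-1→11*; -2=-1→10; -5=-1→7
ply 2, O at 11 | -1=-1→10; -2=+1→9*; -5=+1→6
ply 3, X at 9 | -1=-1→8*; -2=-1→7; -5=-1→4
ply 4, O at 8 | -1=-1→7; -2=+1→6*; -5=+1→3
ply 5, X at 6 | -1=-1→5*; -2=-1→4; -5=-1→1
ply 6, O at 5 | -1=-1→4; -2=+1→3*; -5=+1→0
ply 7, X at 3 | -1=-1→2*; -2=-1→1
ply 8, O at 2 | -1=-1→1; -2=+1→0*
ply 9: 0 is terminal -1 (X); from 12 depth 12
pass branch (O moves first from the same position):
  | ply 1, O at 12 | -1=-1→11*; -2=-1→10; -5=-1→7
  | ply 2, X at 11 | -1=-1→10; -2=+1→9*; -5=+1→6
  | ply 3, O at 9 | -1=-1→8*; -2=-1→7; -5=-1→4
  | ply 4, X at 8 | -1=-1→7; -2=+1→6*; -5=+1→3
  | ply 5, O at 6 | -1=-1→5*; -2=-1→4; -5=-1→1
  | ply 6, X at 5 | -1=-1→4; -2=+1→3*; -5=+1→0
  | ply 7, O at 3 | -1=-1→2*; -2=-1→1
  | ply 8, X at 2 | -1=-1→1; -2=+1→0*
  | ply 9: 0 is terminal -1 (O); from 12 depth 12
X moving scores -1; X passing scores +1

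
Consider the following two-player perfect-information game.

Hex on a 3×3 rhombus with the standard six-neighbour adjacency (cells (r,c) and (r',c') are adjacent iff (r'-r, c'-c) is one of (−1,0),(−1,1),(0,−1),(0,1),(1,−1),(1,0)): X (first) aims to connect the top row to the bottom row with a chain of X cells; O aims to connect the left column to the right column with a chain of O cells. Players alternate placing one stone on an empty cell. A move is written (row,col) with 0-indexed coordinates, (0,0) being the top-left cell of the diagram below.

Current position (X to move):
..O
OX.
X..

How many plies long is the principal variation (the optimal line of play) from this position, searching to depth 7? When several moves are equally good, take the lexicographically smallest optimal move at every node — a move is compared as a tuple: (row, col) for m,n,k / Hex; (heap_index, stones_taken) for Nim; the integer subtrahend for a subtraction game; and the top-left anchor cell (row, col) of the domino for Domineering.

PV length from [..O/OX./X..]: 1 ply

p1 X@[..O/OX./X..]: (0,0)[X.O/OX./X..]-1 (0,1)[.XO/OX./X..]+1* (1,2)[..O/OXX/X..]-1 (2,1)[..O/OX./XX.]-1 (2,2)[..O/OX./X.X]-1
p2 O@[.XO/OX./X..] terminal -1; root [..O/OX./X..] d7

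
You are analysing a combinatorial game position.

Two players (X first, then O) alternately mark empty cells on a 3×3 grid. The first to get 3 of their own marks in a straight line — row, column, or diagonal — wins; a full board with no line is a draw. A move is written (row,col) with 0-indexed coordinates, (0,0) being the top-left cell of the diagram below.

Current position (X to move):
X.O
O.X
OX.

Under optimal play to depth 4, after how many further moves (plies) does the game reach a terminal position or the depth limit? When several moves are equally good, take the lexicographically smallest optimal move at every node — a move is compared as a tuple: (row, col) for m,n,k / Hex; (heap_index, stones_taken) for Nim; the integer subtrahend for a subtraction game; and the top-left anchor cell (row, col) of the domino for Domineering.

[X.O/O.X/OX.] X move#1: (0,1):-1/XXO/O.X/OX., (1,1):+1/X.O/OXX/OX.*, (2,2):-1/X.O/O.X/OXX
[X.O/OXX/OX.] O move#2: (0,1):-1/XOO/OXX/OX.*, (2,2):-1/X.O/OXX/OXO
[XOO/OXX/OX.] X move#3: (2,2):+1/XOO/OXX/OXX*
[XOO/OXX/OXX] end (terminal -1, O#4); searched X.O/O.X/OX. to 4

PV length from [X.O/O.X/OX.]: 3 plies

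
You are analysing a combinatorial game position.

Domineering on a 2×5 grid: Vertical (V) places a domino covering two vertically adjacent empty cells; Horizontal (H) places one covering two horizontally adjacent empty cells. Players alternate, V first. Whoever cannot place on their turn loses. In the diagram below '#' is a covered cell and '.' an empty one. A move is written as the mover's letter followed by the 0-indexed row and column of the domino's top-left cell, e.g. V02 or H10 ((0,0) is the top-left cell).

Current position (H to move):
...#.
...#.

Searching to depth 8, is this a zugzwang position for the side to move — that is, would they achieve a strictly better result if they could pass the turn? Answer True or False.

ply 1, H at ...#./...#. | H00=-1→##.#./...#.*; H01=-1→.###./...#.; H10=-1→...#./##.#.; H11=-1→...#./.###.
ply 2, V at ##.#./...#. | V02=+1→####./..##.*; V04=-1→##.##/...##
ply 3, H at ####./..##. | H10=-1→####./####.*
ply 4, V at ####./####. | V04=+1→#####/#####*
ply 5: #####/##### is terminal -1 (H); from ...#./...#. depth 8
suppose H passes — search the same position with V to move:
pass> ply 1, V at ...#./...#. | V00=-1→#..#./#..#.; V01=+1→.#.#./.#.#.*; V02=-1→..##./..##.; V04=-1→...##/...##
pass> ply 2: .#.#./.#.#. is terminal -1 (H); from ...#./...#. depth 8
for H: play -1, pass -1

zugzwang(...#./...#., H) = False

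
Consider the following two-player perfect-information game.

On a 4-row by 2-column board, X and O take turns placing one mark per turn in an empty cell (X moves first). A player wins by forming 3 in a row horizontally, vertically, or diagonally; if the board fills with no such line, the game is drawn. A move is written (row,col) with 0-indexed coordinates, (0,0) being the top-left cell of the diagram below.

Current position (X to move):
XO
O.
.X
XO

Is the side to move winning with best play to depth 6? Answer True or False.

X winning at [XO/O./.X/XO]: False

p1 X@[XO/O./.X/XO]: (1,1)[XO/OX/.X/XO]+0* (2,0)[XO/O./XX/XO]+0
p2 O@[XO/OX/.X/XO]: (2,0)[XO/OX/OX/XO]+0*
p3 X@[XO/OX/OX/XO] terminal +0; root [XO/O./.X/XO] d6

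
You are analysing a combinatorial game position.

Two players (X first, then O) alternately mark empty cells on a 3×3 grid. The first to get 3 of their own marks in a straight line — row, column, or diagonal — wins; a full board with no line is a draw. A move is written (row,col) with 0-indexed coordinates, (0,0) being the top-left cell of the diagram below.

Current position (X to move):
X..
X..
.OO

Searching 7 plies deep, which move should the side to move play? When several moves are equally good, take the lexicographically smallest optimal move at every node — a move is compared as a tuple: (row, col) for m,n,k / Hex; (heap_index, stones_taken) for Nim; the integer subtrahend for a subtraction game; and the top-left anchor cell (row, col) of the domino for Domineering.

[X../X../.OO] X move#1: (0,1):-1/XX./X../.OO, (0,2):-1/X.X/X../.OO, (1,1):-1/X../XX./.OO, (1,2):-1/X../X.X/.OO, (2,0):+1/X../X../XOO*
[X../X../XOO] end (terminal -1, O#2); searched X../X../.OO to 7

X's best at [X../X../.OO]: (2,0)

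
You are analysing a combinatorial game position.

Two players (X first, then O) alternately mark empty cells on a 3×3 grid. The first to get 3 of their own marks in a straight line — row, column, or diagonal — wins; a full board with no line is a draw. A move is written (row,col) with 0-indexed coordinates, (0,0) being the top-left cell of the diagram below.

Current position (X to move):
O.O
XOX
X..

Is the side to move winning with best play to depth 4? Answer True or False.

p1 X@[O.O/XOX/X..]: (0,1)[OXO/XOX/X..]-1* (2,1)[O.O/XOX/XX.]-1 (2,2)[O.O/XOX/X.X]-1
p2 O@[OXO/XOX/X..]: (2,1)[OXO/XOX/XO.]+0 (2,2)[OXO/XOX/X.O]+1*
p3 X@[OXO/XOX/X.O] terminal -1; root [O.O/XOX/X..] d4

X winning at [O.O/XOX/X..]: False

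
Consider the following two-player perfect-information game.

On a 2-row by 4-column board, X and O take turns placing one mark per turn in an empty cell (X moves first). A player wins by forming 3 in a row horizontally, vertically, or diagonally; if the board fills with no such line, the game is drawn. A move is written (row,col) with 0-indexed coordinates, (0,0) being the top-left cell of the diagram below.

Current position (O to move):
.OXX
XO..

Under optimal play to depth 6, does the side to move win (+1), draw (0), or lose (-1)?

value(.OXX/XO.., O) = 0

ply 1, O at .OXX/XO.. | (0,0)=+0→OOXX/XO..*; (1,2)=+0→.OXX/XOO.; (1,3)=+0→.OXX/XO.O
ply 2, X at OOXX/XO.. | (1,2)=+0→OOXX/XOX.*; (1,3)=+0→OOXX/XO.X
ply 3, O at OOXX/XOX. | (1,3)=+0→OOXX/XOXO*
ply 4: OOXX/XOXO is terminal +0 (X); from .OXX/XO.. depth 6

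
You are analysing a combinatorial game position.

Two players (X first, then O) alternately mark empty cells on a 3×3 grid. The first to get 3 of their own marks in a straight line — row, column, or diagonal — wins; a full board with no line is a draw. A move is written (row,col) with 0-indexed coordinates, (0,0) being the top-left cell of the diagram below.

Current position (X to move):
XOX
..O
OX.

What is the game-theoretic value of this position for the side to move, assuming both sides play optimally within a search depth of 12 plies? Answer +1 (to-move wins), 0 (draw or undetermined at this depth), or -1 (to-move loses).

value(XOX/..O/OX., X) = 0

ply 1, X at XOX/..O/OX. | (1,0)=+0→XOX/X.O/OX.*; (1,1)=+0→XOX/.XO/OX.; (2,2)=+0→XOX/..O/OXX
ply 2, O at XOX/X.O/OX. | (1,1)=+0→XOX/XOO/OX.*; (2,2)=+0→XOX/X.O/OXO
ply 3, X at XOX/XOO/OX. | (2,2)=+0→XOX/XOO/OXX*
ply 4: XOX/XOO/OXX is terminal +0 (O); from XOX/..O/OX. depth 12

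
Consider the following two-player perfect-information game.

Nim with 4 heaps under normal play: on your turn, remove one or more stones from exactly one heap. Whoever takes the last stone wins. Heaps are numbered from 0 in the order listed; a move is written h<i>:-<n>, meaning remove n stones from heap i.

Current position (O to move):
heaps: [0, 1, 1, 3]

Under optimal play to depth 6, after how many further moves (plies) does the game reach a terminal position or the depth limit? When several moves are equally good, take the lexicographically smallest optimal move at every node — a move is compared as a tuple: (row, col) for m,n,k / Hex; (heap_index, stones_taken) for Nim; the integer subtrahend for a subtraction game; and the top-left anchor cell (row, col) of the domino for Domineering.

PV length from [(0,1,1,3)]: 3 plies

p1 O@[(0,1,1,3)]: h1:-1[(0,0,1,3)]-1 h2:-1[(0,1,0,3)]-1 h3:-1[(0,1,1,2)]-1 h3:-2[(0,1,1,1)]-1 h3:-3[(0,1,1,0)]+1*
p2 X@[(0,1,1,0)]: h1:-1[(0,0,1,0)]-1* h2:-1[(0,1,0,0)]-1
p3 O@[(0,0,1,0)]: h2:-1[(0,0,0,0)]+1*
p4 X@[(0,0,0,0)] terminal -1; root [(0,1,1,3)] d6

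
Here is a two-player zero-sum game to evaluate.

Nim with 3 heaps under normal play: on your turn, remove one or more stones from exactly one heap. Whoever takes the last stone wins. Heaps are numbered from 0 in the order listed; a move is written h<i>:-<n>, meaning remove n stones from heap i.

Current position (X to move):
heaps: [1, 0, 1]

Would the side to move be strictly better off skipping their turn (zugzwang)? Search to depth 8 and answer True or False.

ply 1, X at (1,0,1) | h0:-1=-1→(0,0,1)*; h2:-1=-1→(1,0,0)
ply 2, O at (0,0,1) | h2:-1=+1→(0,0,0)*
ply 3: (0,0,0) is terminal -1 (X); from (1,0,1) depth 8
if X skipped the turn, O would face:
~ ply 1, O at (1,0,1) | h0:-1=-1→(0,0,1)*; h2:-1=-1→(1,0,0)
~ ply 2, X at (0,0,1) | h2:-1=+1→(0,0,0)*
~ ply 3: (0,0,0) is terminal -1 (O); from (1,0,1) depth 8
compare (X): move=-1 vs pass=+1

zugzwang((1,0,1), X) = True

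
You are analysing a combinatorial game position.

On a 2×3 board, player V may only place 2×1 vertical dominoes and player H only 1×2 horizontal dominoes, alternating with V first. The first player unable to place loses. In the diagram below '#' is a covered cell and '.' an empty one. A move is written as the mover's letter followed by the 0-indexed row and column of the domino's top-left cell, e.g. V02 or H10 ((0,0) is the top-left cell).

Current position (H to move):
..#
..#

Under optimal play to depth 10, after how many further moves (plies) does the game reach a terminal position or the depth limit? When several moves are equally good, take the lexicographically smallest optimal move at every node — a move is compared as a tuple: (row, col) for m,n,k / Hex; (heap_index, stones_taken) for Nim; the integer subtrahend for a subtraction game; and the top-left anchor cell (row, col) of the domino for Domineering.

PV length from [..#/..#]: 1 ply

p1 H@[..#/..#]: H00[###/..#]+1* H10[..#/###]+1
p2 V@[###/..#] terminal -1; root [..#/..#] d10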